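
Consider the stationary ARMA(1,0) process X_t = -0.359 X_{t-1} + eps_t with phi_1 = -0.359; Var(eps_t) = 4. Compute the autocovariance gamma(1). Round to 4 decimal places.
\gamma(1) = -1.6485

Multiply the model equation by X_{t-k} and take expectations. With theta_0 = psi_0 = 1 and psi_j the MA(infinity) weights, this gives
  gamma(k) - sum_i phi_i gamma(k-i) = c_k,
  c_k = sigma^2 * sum_{j=k..q} theta_j psi_{j-k}   (c_k = 0 for k > q),
using gamma(-m) = gamma(m).
Pure AR (q = 0): c_0 = sigma^2 = 4, c_k = 0 for k >= 1.
Equations for k = 0 and k = 1 (AR order 1):
  gamma(0) = phi_1 gamma(1) + c_0
  gamma(1) = phi_1 gamma(0) + c_1
Substituting the second into the first: gamma(0) (1 - phi_1^2) = c_0 + phi_1 c_1, so
  gamma(0) = c_0 / (1 - phi_1^2) = 4 / (1 - (-0.359)^2) = 4 / 0.871119 = 4.591795.
  gamma(1) = phi_1 gamma(0) = (-0.359)(4.591795) = -1.648454.
Therefore gamma(1) = -1.6485 (to 4 decimal places).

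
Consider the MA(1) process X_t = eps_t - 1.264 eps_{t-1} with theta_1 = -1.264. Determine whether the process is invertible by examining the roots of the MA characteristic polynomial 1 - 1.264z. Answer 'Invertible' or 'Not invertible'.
\text{Not invertible}

The MA(q) characteristic polynomial is P(z) = 1 - 1.264z.
Invertibility requires all roots to lie outside the unit circle, i.e. |z| > 1 for every root.
This is linear in z: 1 + (-1.264) z = 0  =>  z = -1/(-1.264) = 0.791139,  |z| = 0.791139.
Moduli of all roots: 0.7911.
All moduli strictly greater than 1? No.
Verdict: Not invertible.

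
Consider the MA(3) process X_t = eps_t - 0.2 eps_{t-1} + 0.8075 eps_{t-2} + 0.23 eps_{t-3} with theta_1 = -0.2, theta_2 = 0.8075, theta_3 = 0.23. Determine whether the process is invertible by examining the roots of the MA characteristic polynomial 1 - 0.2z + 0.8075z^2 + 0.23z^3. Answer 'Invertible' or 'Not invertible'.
\text{Invertible}

The MA(q) characteristic polynomial is P(z) = 1 - 0.2z + 0.8075z^2 + 0.23z^3.
Invertibility requires all roots to lie outside the unit circle, i.e. |z| > 1 for every root.
Degree 3: look for a simple real root z0 first, then factor out (1 - z/z0) and solve the remaining quadratic.
Testing z0 = -4: P(-4) = 1 + (-0.2)(-4) + (0.8075)(-4)^2 + (0.23)(-4)^3
  = 1 + (0.8) + (12.92) + (-14.72) = 0.  So z_0 = -4 is a root, |z_0| = 4.
Divide out the factor (1 + 0.25 z) = (1 - z/z0) (since 1/z0 = -0.25):
  P(z) = (1 + 0.25 z)(1 + (-0.45) z + (0.92) z^2)
  [check: z-coef -0.45 - (-0.25) = -0.2; z^2-coef 0.92 - (-0.25)(-0.45) = 0.8075; z^3-coef -(-0.25)(0.92) = 0.23.]
Remaining roots from the quadratic factor 1 + (-0.45) z + (0.92) z^2:
  Set 1 + (-0.45) z + (0.92) z^2 = 0, i.e. a z^2 + b z + c = 0 with a = 0.92, b = -0.45, c = 1.
  Discriminant D = b^2 - 4ac = (-0.45)^2 - 4*(0.92)*1 = 0.2025 - (3.68) = -3.4775.
  D < 0, so the roots are the complex-conjugate pair z = (-b +/- i sqrt(-D)) / (2a) = 0.2446 +/- 1.0135i.
  For a conjugate pair |z|^2 = z * conj(z) = (product of roots) = c/a = 1/(0.92) = 1.086957, so |z| = sqrt(1.086957) = 1.0426 for both roots.
Moduli of all roots: 4.0000, 1.0426, 1.0426.
All moduli strictly greater than 1? Yes.
Verdict: Invertible.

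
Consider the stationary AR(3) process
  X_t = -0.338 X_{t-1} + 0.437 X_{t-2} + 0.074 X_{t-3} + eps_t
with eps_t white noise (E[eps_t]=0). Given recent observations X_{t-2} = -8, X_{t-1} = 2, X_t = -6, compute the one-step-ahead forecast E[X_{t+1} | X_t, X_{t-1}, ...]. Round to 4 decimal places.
E[X_{t+1} \mid \mathcal F_t] = 2.3100

For an AR(p) model X_t = c + sum_i phi_i X_{t-i} + eps_t, the
one-step-ahead conditional mean is
  E[X_{t+1} | X_t, ...] = c + sum_i phi_i X_{t+1-i}.
Substitute known values:
  E[X_{t+1} | ...] = (-0.338) * (-6) + (0.437) * (2) + (0.074) * (-8)
                   = 2.3100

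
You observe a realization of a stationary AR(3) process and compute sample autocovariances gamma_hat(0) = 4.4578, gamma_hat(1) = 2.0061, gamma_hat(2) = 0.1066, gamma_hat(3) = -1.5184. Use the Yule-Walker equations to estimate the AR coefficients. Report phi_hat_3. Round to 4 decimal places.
\hat\phi_{3} = -0.3340

The Yule-Walker equations for an AR(p) process read, in matrix form,
  Gamma_p phi = r_p,   with   (Gamma_p)_{ij} = gamma(|i - j|),
                       (r_p)_i = gamma(i),   i,j = 1..p.
Substitute the sample gammas (Toeplitz matrix and right-hand side of size 3):
  Gamma_p = [[4.4578, 2.0061, 0.1066], [2.0061, 4.4578, 2.0061], [0.1066, 2.0061, 4.4578]]
  r_p     = [2.0061, 0.1066, -1.5184]
Written out (R1..R3):
  (R1) 4.4578 phi_1 + 2.0061 phi_2 + 0.1066 phi_3 = 2.0061
  (R2) 2.0061 phi_1 + 4.4578 phi_2 + 2.0061 phi_3 = 0.1066
  (R3) 0.1066 phi_1 + 2.0061 phi_2 + 4.4578 phi_3 = -1.5184
Gaussian elimination:
  R2 <- R2 - (2.0061/4.4578) R1 = R2 - (0.45002) R1:  3.555014 phi_2 + 1.958128 phi_3 = -0.796186
  R3 <- R3 - (0.1066/4.4578) R1 = R3 - (0.023913) R1:  1.958128 phi_2 + 4.455251 phi_3 = -1.566372
  R3 <- R3 - (1.958128/3.555014) R2 = R3 - (0.550807) R2:  3.3767 phi_3 = -1.127827
Back-substitution:
  phi_hat_3 = -1.127827 / 3.3767 = -0.334003
  phi_hat_2 = (-0.796186 - (1.958128)(-0.334003)) / 3.555014 = -0.03999
  phi_hat_1 = (2.0061 - (2.0061)(-0.03999) - (0.1066)(-0.334003)) / 4.4578 = 0.476004
So phi_hat = [0.4760, -0.0400, -0.3340].
Therefore phi_hat_3 = -0.3340.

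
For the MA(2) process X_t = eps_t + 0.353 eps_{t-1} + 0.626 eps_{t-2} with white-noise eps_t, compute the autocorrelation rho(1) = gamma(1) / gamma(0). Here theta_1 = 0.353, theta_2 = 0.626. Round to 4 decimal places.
\rho(1) = 0.3785

For an MA(q) process with theta_0 = 1, the autocovariance is
  gamma(k) = sigma^2 * sum_{i=0..q-k} theta_i * theta_{i+k},
and rho(k) = gamma(k) / gamma(0). Sigma^2 cancels.
  numerator   = (1)*(0.353) + (0.353)*(0.626) = 0.573978.
  denominator = (1)^2 + (0.353)^2 + (0.626)^2 = 1.516485.
  rho(1) = 0.573978 / 1.516485 = 0.3785.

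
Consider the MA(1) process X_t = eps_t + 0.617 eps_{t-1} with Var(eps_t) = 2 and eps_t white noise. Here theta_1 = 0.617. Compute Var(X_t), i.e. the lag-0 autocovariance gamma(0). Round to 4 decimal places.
\gamma(0) = 2.7614

For an MA(q) process X_t = eps_t + sum_i theta_i eps_{t-i} with
Var(eps_t) = sigma^2, the variance is
  gamma(0) = sigma^2 * (1 + sum_i theta_i^2).
  sum_i theta_i^2 = (0.617)^2 = 0.380689.
  gamma(0) = 2 * (1 + 0.380689) = 2 * 1.380689 = 2.761378, which rounds to 2.7614.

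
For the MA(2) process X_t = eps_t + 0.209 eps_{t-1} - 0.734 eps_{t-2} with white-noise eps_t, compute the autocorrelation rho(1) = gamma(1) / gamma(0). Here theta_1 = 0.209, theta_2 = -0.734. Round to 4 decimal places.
\rho(1) = 0.0351

For an MA(q) process with theta_0 = 1, the autocovariance is
  gamma(k) = sigma^2 * sum_{i=0..q-k} theta_i * theta_{i+k},
and rho(k) = gamma(k) / gamma(0). Sigma^2 cancels.
  numerator   = (1)*(0.209) + (0.209)*(-0.734) = 0.055594.
  denominator = (1)^2 + (0.209)^2 + (-0.734)^2 = 1.582437.
  rho(1) = 0.055594 / 1.582437 = 0.0351.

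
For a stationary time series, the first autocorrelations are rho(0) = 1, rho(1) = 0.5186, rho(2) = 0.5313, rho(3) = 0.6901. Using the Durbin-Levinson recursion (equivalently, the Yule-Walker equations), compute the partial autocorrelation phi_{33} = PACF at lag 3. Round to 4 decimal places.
\phi_{33} = 0.5140

The PACF at lag k is phi_{kk}, the last component of the solution
to the Yule-Walker system G_k phi = r_k where
  (G_k)_{ij} = rho(|i - j|), (r_k)_i = rho(i), i,j = 1..k.
Equivalently, Durbin-Levinson gives phi_{kk} iteratively:
  phi_{11} = rho(1)
  phi_{kk} = [rho(k) - sum_{j=1..k-1} phi_{k-1,j} rho(k-j)]
            / [1 - sum_{j=1..k-1} phi_{k-1,j} rho(j)],
  phi_{k,j} = phi_{k-1,j} - phi_{kk} phi_{k-1,k-j},  j = 1..k-1.
Step k = 1:
  phi_11 = rho(1) = 0.5186.
Step k = 2:
  phi_22 = [rho(2) - phi_11 rho(1)] / [1 - phi_11 rho(1)] = [0.5313 - (0.5186)(0.5186)] / [1 - (0.5186)(0.5186)]
         = 0.26235404 / 0.73105404 = 0.358871.
  Update: phi_21 = phi_11 - phi_22 phi_11 = 0.5186 - (0.358871)(0.5186) = 0.33249.
Step k = 3:
  phi_33 = [rho(3) - phi_21 rho(2) - phi_22 rho(1)] / [1 - phi_21 rho(1) - phi_22 rho(2)]
    numerator   = 0.6901 - (0.33249)(0.5313) - (0.358871)(0.5186) = 0.32733785
    denominator = 1 - (0.33249)(0.5186) - (0.358871)(0.5313) = 0.6369028
  phi_33 = 0.32733785 / 0.6369028 = 0.514.
Therefore phi_{33} = 0.5140.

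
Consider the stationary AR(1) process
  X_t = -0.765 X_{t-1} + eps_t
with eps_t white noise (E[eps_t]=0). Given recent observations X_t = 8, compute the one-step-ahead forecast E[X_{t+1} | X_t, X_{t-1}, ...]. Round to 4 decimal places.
E[X_{t+1} \mid \mathcal F_t] = -6.1200

For an AR(p) model X_t = c + sum_i phi_i X_{t-i} + eps_t, the
one-step-ahead conditional mean is
  E[X_{t+1} | X_t, ...] = c + sum_i phi_i X_{t+1-i}.
Substitute known values:
  E[X_{t+1} | ...] = (-0.765) * (8)
                   = -6.1200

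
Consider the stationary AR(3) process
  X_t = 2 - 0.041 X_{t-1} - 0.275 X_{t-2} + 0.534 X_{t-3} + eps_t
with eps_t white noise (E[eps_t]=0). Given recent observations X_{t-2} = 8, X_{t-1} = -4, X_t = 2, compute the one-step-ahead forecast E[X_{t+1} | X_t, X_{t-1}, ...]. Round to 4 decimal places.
E[X_{t+1} \mid \mathcal F_t] = 7.2900

For an AR(p) model X_t = c + sum_i phi_i X_{t-i} + eps_t, the
one-step-ahead conditional mean is
  E[X_{t+1} | X_t, ...] = c + sum_i phi_i X_{t+1-i}.
Substitute known values:
  E[X_{t+1} | ...] = 2 + (-0.041) * (2) + (-0.275) * (-4) + (0.534) * (8)
                   = 7.2900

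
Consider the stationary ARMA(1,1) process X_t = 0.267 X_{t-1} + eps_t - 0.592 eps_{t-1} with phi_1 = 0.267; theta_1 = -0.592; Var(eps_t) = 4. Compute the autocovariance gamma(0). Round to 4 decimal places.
\gamma(0) = 4.4549

Multiply the model equation by X_{t-k} and take expectations. With theta_0 = psi_0 = 1 and psi_j the MA(infinity) weights, this gives
  gamma(k) - sum_i phi_i gamma(k-i) = c_k,
  c_k = sigma^2 * sum_{j=k..q} theta_j psi_{j-k}   (c_k = 0 for k > q),
using gamma(-m) = gamma(m).
psi-weights needed (psi_j = theta_j + sum_i phi_i psi_{j-i}):
  psi_1 = theta_1 + phi_1 = -0.592 + (0.267) = -0.325
Right-hand sides:
  c_0 = sigma^2 (1 + theta_1 psi_1) = 4 * (1 + (-0.592)(-0.325)) = 4 * 1.1924 = 4.7696
  c_1 = sigma^2 theta_1 = 4 * (-0.592) = -2.368
  c_2 = 0
Equations for k = 0 and k = 1 (AR order 1):
  gamma(0) = phi_1 gamma(1) + c_0
  gamma(1) = phi_1 gamma(0) + c_1
Substituting the second into the first: gamma(0) (1 - phi_1^2) = c_0 + phi_1 c_1, so
  gamma(0) = (c_0 + phi_1 c_1) / (1 - phi_1^2) = (4.7696 + (0.267)(-2.368)) / (1 - (0.267)^2) = 4.137344 / 0.928711 = 4.454932.
Therefore gamma(0) = 4.4549 (to 4 decimal places).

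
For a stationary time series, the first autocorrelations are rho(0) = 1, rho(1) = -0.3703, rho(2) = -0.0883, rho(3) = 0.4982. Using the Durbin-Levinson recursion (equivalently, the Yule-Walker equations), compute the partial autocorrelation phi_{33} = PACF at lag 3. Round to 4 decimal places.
\phi_{33} = 0.4480

The PACF at lag k is phi_{kk}, the last component of the solution
to the Yule-Walker system G_k phi = r_k where
  (G_k)_{ij} = rho(|i - j|), (r_k)_i = rho(i), i,j = 1..k.
Equivalently, Durbin-Levinson gives phi_{kk} iteratively:
  phi_{11} = rho(1)
  phi_{kk} = [rho(k) - sum_{j=1..k-1} phi_{k-1,j} rho(k-j)]
            / [1 - sum_{j=1..k-1} phi_{k-1,j} rho(j)],
  phi_{k,j} = phi_{k-1,j} - phi_{kk} phi_{k-1,k-j},  j = 1..k-1.
Step k = 1:
  phi_11 = rho(1) = -0.3703.
Step k = 2:
  phi_22 = [rho(2) - phi_11 rho(1)] / [1 - phi_11 rho(1)] = [-0.0883 - (-0.3703)(-0.3703)] / [1 - (-0.3703)(-0.3703)]
         = -0.22542209 / 0.86287791 = -0.261244.
  Update: phi_21 = phi_11 - phi_22 phi_11 = -0.3703 - (-0.261244)(-0.3703) = -0.467039.
Step k = 3:
  phi_33 = [rho(3) - phi_21 rho(2) - phi_22 rho(1)] / [1 - phi_21 rho(1) - phi_22 rho(2)]
    numerator   = 0.4982 - (-0.467039)(-0.0883) - (-0.261244)(-0.3703) = 0.36022164
    denominator = 1 - (-0.467039)(-0.3703) - (-0.261244)(-0.0883) = 0.80398763
  phi_33 = 0.36022164 / 0.80398763 = 0.448.
Therefore phi_{33} = 0.4480.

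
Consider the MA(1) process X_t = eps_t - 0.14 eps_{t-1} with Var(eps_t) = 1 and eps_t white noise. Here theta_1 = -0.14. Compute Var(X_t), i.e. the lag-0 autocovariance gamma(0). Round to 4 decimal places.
\gamma(0) = 1.0196

For an MA(q) process X_t = eps_t + sum_i theta_i eps_{t-i} with
Var(eps_t) = sigma^2, the variance is
  gamma(0) = sigma^2 * (1 + sum_i theta_i^2).
  sum_i theta_i^2 = (-0.14)^2 = 0.0196.
  gamma(0) = 1 * (1 + 0.0196) = 1 * 1.0196 = 1.0196.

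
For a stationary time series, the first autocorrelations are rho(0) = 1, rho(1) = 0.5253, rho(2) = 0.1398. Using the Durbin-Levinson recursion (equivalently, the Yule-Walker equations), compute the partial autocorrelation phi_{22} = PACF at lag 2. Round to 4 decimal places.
\phi_{22} = -0.1880

The PACF at lag k is phi_{kk}, the last component of the solution
to the Yule-Walker system G_k phi = r_k where
  (G_k)_{ij} = rho(|i - j|), (r_k)_i = rho(i), i,j = 1..k.
Equivalently, Durbin-Levinson gives phi_{kk} iteratively:
  phi_{11} = rho(1)
  phi_{kk} = [rho(k) - sum_{j=1..k-1} phi_{k-1,j} rho(k-j)]
            / [1 - sum_{j=1..k-1} phi_{k-1,j} rho(j)],
  phi_{k,j} = phi_{k-1,j} - phi_{kk} phi_{k-1,k-j},  j = 1..k-1.
Step k = 1:
  phi_11 = rho(1) = 0.5253.
Step k = 2:
  phi_22 = [rho(2) - phi_11 rho(1)] / [1 - phi_11 rho(1)] = [0.1398 - (0.5253)(0.5253)] / [1 - (0.5253)(0.5253)]
         = -0.13614009 / 0.72405991 = -0.188.
Therefore phi_{22} = -0.1880.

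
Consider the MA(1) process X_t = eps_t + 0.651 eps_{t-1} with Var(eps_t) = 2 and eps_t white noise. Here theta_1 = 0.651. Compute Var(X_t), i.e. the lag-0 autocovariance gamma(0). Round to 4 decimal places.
\gamma(0) = 2.8476

For an MA(q) process X_t = eps_t + sum_i theta_i eps_{t-i} with
Var(eps_t) = sigma^2, the variance is
  gamma(0) = sigma^2 * (1 + sum_i theta_i^2).
  sum_i theta_i^2 = (0.651)^2 = 0.423801.
  gamma(0) = 2 * (1 + 0.423801) = 2 * 1.423801 = 2.847602, which rounds to 2.8476.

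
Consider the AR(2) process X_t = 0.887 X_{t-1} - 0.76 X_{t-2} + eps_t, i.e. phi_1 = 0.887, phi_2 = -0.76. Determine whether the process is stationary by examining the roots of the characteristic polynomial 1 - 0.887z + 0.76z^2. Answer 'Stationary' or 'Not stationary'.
\text{Stationary}

The AR(p) characteristic polynomial is P(z) = 1 - 0.887z + 0.76z^2.
Stationarity requires all roots to lie outside the unit circle, i.e. |z| > 1 for every root.
Set 1 + (-0.887) z + (0.76) z^2 = 0, i.e. a z^2 + b z + c = 0 with a = 0.76, b = -0.887, c = 1.
Discriminant D = b^2 - 4ac = (-0.887)^2 - 4*(0.76)*1 = 0.786769 - (3.04) = -2.253231.
D < 0, so the roots are the complex-conjugate pair z = (-b +/- i sqrt(-D)) / (2a) = 0.5836 +/- 0.9876i.
For a conjugate pair |z|^2 = z * conj(z) = (product of roots) = c/a = 1/(0.76) = 1.315789, so |z| = sqrt(1.315789) = 1.1471 for both roots.
Moduli of all roots: 1.1471, 1.1471.
All moduli strictly greater than 1? Yes.
Verdict: Stationary.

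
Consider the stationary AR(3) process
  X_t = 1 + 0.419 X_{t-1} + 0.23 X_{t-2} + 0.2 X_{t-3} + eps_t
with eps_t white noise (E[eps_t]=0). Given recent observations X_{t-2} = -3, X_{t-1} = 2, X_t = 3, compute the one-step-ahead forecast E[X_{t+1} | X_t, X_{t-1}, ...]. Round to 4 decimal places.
E[X_{t+1} \mid \mathcal F_t] = 2.1170

For an AR(p) model X_t = c + sum_i phi_i X_{t-i} + eps_t, the
one-step-ahead conditional mean is
  E[X_{t+1} | X_t, ...] = c + sum_i phi_i X_{t+1-i}.
Substitute known values:
  E[X_{t+1} | ...] = 1 + (0.419) * (3) + (0.23) * (2) + (0.2) * (-3)
                   = 2.1170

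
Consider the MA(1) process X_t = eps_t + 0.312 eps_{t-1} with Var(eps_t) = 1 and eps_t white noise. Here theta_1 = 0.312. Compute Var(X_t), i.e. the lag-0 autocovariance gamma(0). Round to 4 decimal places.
\gamma(0) = 1.0973

For an MA(q) process X_t = eps_t + sum_i theta_i eps_{t-i} with
Var(eps_t) = sigma^2, the variance is
  gamma(0) = sigma^2 * (1 + sum_i theta_i^2).
  sum_i theta_i^2 = (0.312)^2 = 0.097344.
  gamma(0) = 1 * (1 + 0.097344) = 1 * 1.097344 = 1.097344, which rounds to 1.0973.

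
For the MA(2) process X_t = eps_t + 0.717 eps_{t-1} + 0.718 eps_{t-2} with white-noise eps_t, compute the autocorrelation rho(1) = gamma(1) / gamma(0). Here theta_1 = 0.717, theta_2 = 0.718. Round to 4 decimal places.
\rho(1) = 0.6069

For an MA(q) process with theta_0 = 1, the autocovariance is
  gamma(k) = sigma^2 * sum_{i=0..q-k} theta_i * theta_{i+k},
and rho(k) = gamma(k) / gamma(0). Sigma^2 cancels.
  numerator   = (1)*(0.717) + (0.717)*(0.718) = 1.231806.
  denominator = (1)^2 + (0.717)^2 + (0.718)^2 = 2.029613.
  rho(1) = 1.231806 / 2.029613 = 0.6069.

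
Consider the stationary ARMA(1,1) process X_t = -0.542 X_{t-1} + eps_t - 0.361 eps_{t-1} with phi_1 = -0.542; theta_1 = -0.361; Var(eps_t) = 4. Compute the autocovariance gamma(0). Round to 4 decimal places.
\gamma(0) = 8.6183

Multiply the model equation by X_{t-k} and take expectations. With theta_0 = psi_0 = 1 and psi_j the MA(infinity) weights, this gives
  gamma(k) - sum_i phi_i gamma(k-i) = c_k,
  c_k = sigma^2 * sum_{j=k..q} theta_j psi_{j-k}   (c_k = 0 for k > q),
using gamma(-m) = gamma(m).
psi-weights needed (psi_j = theta_j + sum_i phi_i psi_{j-i}):
  psi_1 = theta_1 + phi_1 = -0.361 + (-0.542) = -0.903
Right-hand sides:
  c_0 = sigma^2 (1 + theta_1 psi_1) = 4 * (1 + (-0.361)(-0.903)) = 4 * 1.325983 = 5.303932
  c_1 = sigma^2 theta_1 = 4 * (-0.361) = -1.444
  c_2 = 0
Equations for k = 0 and k = 1 (AR order 1):
  gamma(0) = phi_1 gamma(1) + c_0
  gamma(1) = phi_1 gamma(0) + c_1
Substituting the second into the first: gamma(0) (1 - phi_1^2) = c_0 + phi_1 c_1, so
  gamma(0) = (c_0 + phi_1 c_1) / (1 - phi_1^2) = (5.303932 + (-0.542)(-1.444)) / (1 - (-0.542)^2) = 6.08658 / 0.706236 = 8.618337.
Therefore gamma(0) = 8.6183 (to 4 decimal places).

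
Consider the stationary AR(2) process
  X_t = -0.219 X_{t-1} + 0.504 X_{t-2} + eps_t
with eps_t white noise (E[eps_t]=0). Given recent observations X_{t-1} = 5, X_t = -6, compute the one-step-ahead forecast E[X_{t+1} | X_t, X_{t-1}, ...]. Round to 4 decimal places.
E[X_{t+1} \mid \mathcal F_t] = 3.8340

For an AR(p) model X_t = c + sum_i phi_i X_{t-i} + eps_t, the
one-step-ahead conditional mean is
  E[X_{t+1} | X_t, ...] = c + sum_i phi_i X_{t+1-i}.
Substitute known values:
  E[X_{t+1} | ...] = (-0.219) * (-6) + (0.504) * (5)
                   = 3.8340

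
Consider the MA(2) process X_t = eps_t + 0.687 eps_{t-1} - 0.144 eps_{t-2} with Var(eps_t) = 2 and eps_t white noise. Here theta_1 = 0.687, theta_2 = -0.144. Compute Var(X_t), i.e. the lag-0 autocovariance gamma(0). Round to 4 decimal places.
\gamma(0) = 2.9854

For an MA(q) process X_t = eps_t + sum_i theta_i eps_{t-i} with
Var(eps_t) = sigma^2, the variance is
  gamma(0) = sigma^2 * (1 + sum_i theta_i^2).
  sum_i theta_i^2 = (0.687)^2 + (-0.144)^2 = 0.471969 + 0.020736 = 0.492705.
  gamma(0) = 2 * (1 + 0.492705) = 2 * 1.492705 = 2.98541, which rounds to 2.9854.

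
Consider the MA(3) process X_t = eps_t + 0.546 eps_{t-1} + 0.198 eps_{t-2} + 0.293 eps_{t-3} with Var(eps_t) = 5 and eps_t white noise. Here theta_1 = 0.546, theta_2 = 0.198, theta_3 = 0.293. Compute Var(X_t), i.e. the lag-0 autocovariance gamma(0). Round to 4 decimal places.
\gamma(0) = 7.1158

For an MA(q) process X_t = eps_t + sum_i theta_i eps_{t-i} with
Var(eps_t) = sigma^2, the variance is
  gamma(0) = sigma^2 * (1 + sum_i theta_i^2).
  sum_i theta_i^2 = (0.546)^2 + (0.198)^2 + (0.293)^2 = 0.298116 + 0.039204 + 0.085849 = 0.423169.
  gamma(0) = 5 * (1 + 0.423169) = 5 * 1.423169 = 7.115845, which rounds to 7.1158.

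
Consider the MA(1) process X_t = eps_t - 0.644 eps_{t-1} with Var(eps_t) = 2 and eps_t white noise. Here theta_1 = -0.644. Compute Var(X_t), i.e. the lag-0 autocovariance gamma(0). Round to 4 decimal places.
\gamma(0) = 2.8295

For an MA(q) process X_t = eps_t + sum_i theta_i eps_{t-i} with
Var(eps_t) = sigma^2, the variance is
  gamma(0) = sigma^2 * (1 + sum_i theta_i^2).
  sum_i theta_i^2 = (-0.644)^2 = 0.414736.
  gamma(0) = 2 * (1 + 0.414736) = 2 * 1.414736 = 2.829472, which rounds to 2.8295.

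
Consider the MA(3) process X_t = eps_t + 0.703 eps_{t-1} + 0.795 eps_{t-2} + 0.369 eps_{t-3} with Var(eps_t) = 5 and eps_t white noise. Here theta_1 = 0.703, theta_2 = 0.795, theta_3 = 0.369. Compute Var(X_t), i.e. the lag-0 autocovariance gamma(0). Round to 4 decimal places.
\gamma(0) = 11.3120

For an MA(q) process X_t = eps_t + sum_i theta_i eps_{t-i} with
Var(eps_t) = sigma^2, the variance is
  gamma(0) = sigma^2 * (1 + sum_i theta_i^2).
  sum_i theta_i^2 = (0.703)^2 + (0.795)^2 + (0.369)^2 = 0.494209 + 0.632025 + 0.136161 = 1.262395.
  gamma(0) = 5 * (1 + 1.262395) = 5 * 2.262395 = 11.311975, which rounds to 11.3120.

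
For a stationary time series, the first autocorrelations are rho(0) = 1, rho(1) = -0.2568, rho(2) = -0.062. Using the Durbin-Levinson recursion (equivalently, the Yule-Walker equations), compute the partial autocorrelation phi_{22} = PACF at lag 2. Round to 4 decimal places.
\phi_{22} = -0.1370

The PACF at lag k is phi_{kk}, the last component of the solution
to the Yule-Walker system G_k phi = r_k where
  (G_k)_{ij} = rho(|i - j|), (r_k)_i = rho(i), i,j = 1..k.
Equivalently, Durbin-Levinson gives phi_{kk} iteratively:
  phi_{11} = rho(1)
  phi_{kk} = [rho(k) - sum_{j=1..k-1} phi_{k-1,j} rho(k-j)]
            / [1 - sum_{j=1..k-1} phi_{k-1,j} rho(j)],
  phi_{k,j} = phi_{k-1,j} - phi_{kk} phi_{k-1,k-j},  j = 1..k-1.
Step k = 1:
  phi_11 = rho(1) = -0.2568.
Step k = 2:
  phi_22 = [rho(2) - phi_11 rho(1)] / [1 - phi_11 rho(1)] = [-0.062 - (-0.2568)(-0.2568)] / [1 - (-0.2568)(-0.2568)]
         = -0.12794624 / 0.93405376 = -0.137.
Therefore phi_{22} = -0.1370.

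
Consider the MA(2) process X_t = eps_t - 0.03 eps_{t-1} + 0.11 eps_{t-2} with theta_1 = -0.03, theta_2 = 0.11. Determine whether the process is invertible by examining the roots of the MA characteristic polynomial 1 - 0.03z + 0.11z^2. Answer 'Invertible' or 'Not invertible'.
\text{Invertible}

The MA(q) characteristic polynomial is P(z) = 1 - 0.03z + 0.11z^2.
Invertibility requires all roots to lie outside the unit circle, i.e. |z| > 1 for every root.
Set 1 + (-0.03) z + (0.11) z^2 = 0, i.e. a z^2 + b z + c = 0 with a = 0.11, b = -0.03, c = 1.
Discriminant D = b^2 - 4ac = (-0.03)^2 - 4*(0.11)*1 = 0.0009 - (0.44) = -0.4391.
D < 0, so the roots are the complex-conjugate pair z = (-b +/- i sqrt(-D)) / (2a) = 0.1364 +/- 3.012i.
For a conjugate pair |z|^2 = z * conj(z) = (product of roots) = c/a = 1/(0.11) = 9.090909, so |z| = sqrt(9.090909) = 3.0151 for both roots.
Moduli of all roots: 3.0151, 3.0151.
All moduli strictly greater than 1? Yes.
Verdict: Invertible.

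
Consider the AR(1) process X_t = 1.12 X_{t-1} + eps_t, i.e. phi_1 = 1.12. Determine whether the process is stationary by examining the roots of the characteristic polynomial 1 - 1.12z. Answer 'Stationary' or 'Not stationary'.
\text{Not stationary}

The AR(p) characteristic polynomial is P(z) = 1 - 1.12z.
Stationarity requires all roots to lie outside the unit circle, i.e. |z| > 1 for every root.
This is linear in z: 1 + (-1.12) z = 0  =>  z = -1/(-1.12) = 0.892857,  |z| = 0.892857.
Moduli of all roots: 0.8929.
All moduli strictly greater than 1? No.
Verdict: Not stationary.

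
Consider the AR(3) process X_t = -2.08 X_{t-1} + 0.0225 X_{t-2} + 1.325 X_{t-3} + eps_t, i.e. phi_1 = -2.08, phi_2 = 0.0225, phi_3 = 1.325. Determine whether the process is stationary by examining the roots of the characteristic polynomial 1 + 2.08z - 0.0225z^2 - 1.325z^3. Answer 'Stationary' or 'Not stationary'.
\text{Not stationary}

The AR(p) characteristic polynomial is P(z) = 1 + 2.08z - 0.0225z^2 - 1.325z^3.
Stationarity requires all roots to lie outside the unit circle, i.e. |z| > 1 for every root.
Degree 3: look for a simple real root z0 first, then factor out (1 - z/z0) and solve the remaining quadratic.
Testing z0 = -0.8: P(-0.8) = 1 + (2.08)(-0.8) + (-0.0225)(-0.8)^2 + (-1.325)(-0.8)^3
  = 1 + (-1.664) + (-0.0144) + (0.6784) = 0.  So z_0 = -0.8 is a root, |z_0| = 0.8.
Divide out the factor (1 + 1.25 z) = (1 - z/z0) (since 1/z0 = -1.25):
  P(z) = (1 + 1.25 z)(1 + (0.83) z + (-1.06) z^2)
  [check: z-coef 0.83 - (-1.25) = 2.08; z^2-coef -1.06 - (-1.25)(0.83) = -0.0225; z^3-coef -(-1.25)(-1.06) = -1.325.]
Remaining roots from the quadratic factor 1 + (0.83) z + (-1.06) z^2:
  Set 1 + (0.83) z + (-1.06) z^2 = 0, i.e. a z^2 + b z + c = 0 with a = -1.06, b = 0.83, c = 1.
  Discriminant D = b^2 - 4ac = (0.83)^2 - 4*(-1.06)*1 = 0.6889 - (-4.24) = 4.9289.
  D >= 0, so the roots are real: z = (-b +/- sqrt(D)) / (2a) = (-0.83 +/- 2.220113) / (-2.12).
    z_1 = (-0.83 + 2.220113) / (-2.12) = -0.6557,   |z_1| = 0.6557.
    z_2 = (-0.83 - 2.220113) / (-2.12) = 1.4387,   |z_2| = 1.4387.
Moduli of all roots: 0.8000, 0.6557, 1.4387.
All moduli strictly greater than 1? No.
Verdict: Not stationary.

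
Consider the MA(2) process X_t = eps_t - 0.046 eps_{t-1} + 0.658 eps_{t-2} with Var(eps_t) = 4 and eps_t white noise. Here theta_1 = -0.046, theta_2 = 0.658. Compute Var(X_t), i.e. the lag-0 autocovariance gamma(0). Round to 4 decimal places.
\gamma(0) = 5.7403

For an MA(q) process X_t = eps_t + sum_i theta_i eps_{t-i} with
Var(eps_t) = sigma^2, the variance is
  gamma(0) = sigma^2 * (1 + sum_i theta_i^2).
  sum_i theta_i^2 = (-0.046)^2 + (0.658)^2 = 0.002116 + 0.432964 = 0.43508.
  gamma(0) = 4 * (1 + 0.43508) = 4 * 1.43508 = 5.74032, which rounds to 5.7403.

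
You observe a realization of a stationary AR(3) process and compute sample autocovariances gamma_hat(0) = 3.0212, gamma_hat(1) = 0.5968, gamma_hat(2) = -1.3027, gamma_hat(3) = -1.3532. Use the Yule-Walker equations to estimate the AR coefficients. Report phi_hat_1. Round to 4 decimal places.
\hat\phi_{1} = 0.1440

The Yule-Walker equations for an AR(p) process read, in matrix form,
  Gamma_p phi = r_p,   with   (Gamma_p)_{ij} = gamma(|i - j|),
                       (r_p)_i = gamma(i),   i,j = 1..p.
Substitute the sample gammas (Toeplitz matrix and right-hand side of size 3):
  Gamma_p = [[3.0212, 0.5968, -1.3027], [0.5968, 3.0212, 0.5968], [-1.3027, 0.5968, 3.0212]]
  r_p     = [0.5968, -1.3027, -1.3532]
Written out (R1..R3):
  (R1) 3.0212 phi_1 + 0.5968 phi_2 - 1.3027 phi_3 = 0.5968
  (R2) 0.5968 phi_1 + 3.0212 phi_2 + 0.5968 phi_3 = -1.3027
  (R3) -1.3027 phi_1 + 0.5968 phi_2 + 3.0212 phi_3 = -1.3532
Gaussian elimination:
  R2 <- R2 - (0.5968/3.0212) R1 = R2 - (0.197537) R1:  2.90331 phi_2 + 0.854132 phi_3 = -1.42059
  R3 <- R3 - (-1.3027/3.0212) R1 = R3 - (-0.431186) R1:  0.854132 phi_2 + 2.459494 phi_3 = -1.095868
  R3 <- R3 - (0.854132/2.90331) R2 = R3 - (0.294193) R2:  2.208214 phi_3 = -0.677941
Back-substitution:
  phi_hat_3 = -0.677941 / 2.208214 = -0.307009
  phi_hat_2 = (-1.42059 - (0.854132)(-0.307009)) / 2.90331 = -0.398981
  phi_hat_1 = (0.5968 - (0.5968)(-0.398981) - (-1.3027)(-0.307009)) / 3.0212 = 0.143973
So phi_hat = [0.1440, -0.3990, -0.3070].
Therefore phi_hat_1 = 0.1440.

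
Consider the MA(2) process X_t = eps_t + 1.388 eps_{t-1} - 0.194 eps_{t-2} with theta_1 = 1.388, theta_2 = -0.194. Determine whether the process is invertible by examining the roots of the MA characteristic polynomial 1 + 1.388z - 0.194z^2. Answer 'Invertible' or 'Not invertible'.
\text{Not invertible}

The MA(q) characteristic polynomial is P(z) = 1 + 1.388z - 0.194z^2.
Invertibility requires all roots to lie outside the unit circle, i.e. |z| > 1 for every root.
Set 1 + (1.388) z + (-0.194) z^2 = 0, i.e. a z^2 + b z + c = 0 with a = -0.194, b = 1.388, c = 1.
Discriminant D = b^2 - 4ac = (1.388)^2 - 4*(-0.194)*1 = 1.926544 - (-0.776) = 2.702544.
D >= 0, so the roots are real: z = (-b +/- sqrt(D)) / (2a) = (-1.388 +/- 1.643942) / (-0.388).
  z_1 = (-1.388 + 1.643942) / (-0.388) = -0.6596,   |z_1| = 0.6596.
  z_2 = (-1.388 - 1.643942) / (-0.388) = 7.8143,   |z_2| = 7.8143.
Moduli of all roots: 0.6596, 7.8143.
All moduli strictly greater than 1? No.
Verdict: Not invertible.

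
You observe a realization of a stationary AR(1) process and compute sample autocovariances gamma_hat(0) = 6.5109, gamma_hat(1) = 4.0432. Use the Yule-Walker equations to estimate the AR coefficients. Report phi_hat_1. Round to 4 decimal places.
\hat\phi_{1} = 0.6210

The Yule-Walker equations for an AR(p) process read, in matrix form,
  Gamma_p phi = r_p,   with   (Gamma_p)_{ij} = gamma(|i - j|),
                       (r_p)_i = gamma(i),   i,j = 1..p.
Substitute the sample gammas (Toeplitz matrix and right-hand side of size 1):
  Gamma_p = [[6.5109]]
  r_p     = [4.0432]
With p = 1 this is the single equation gamma(0) phi_1 = gamma(1):
  phi_hat_1 = gamma(1) / gamma(0) = 4.0432 / 6.5109 = 0.6210.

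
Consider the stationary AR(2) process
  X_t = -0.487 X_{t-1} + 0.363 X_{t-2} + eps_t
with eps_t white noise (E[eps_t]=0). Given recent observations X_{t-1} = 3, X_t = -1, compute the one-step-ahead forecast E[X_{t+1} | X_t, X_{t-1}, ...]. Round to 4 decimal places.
E[X_{t+1} \mid \mathcal F_t] = 1.5760

For an AR(p) model X_t = c + sum_i phi_i X_{t-i} + eps_t, the
one-step-ahead conditional mean is
  E[X_{t+1} | X_t, ...] = c + sum_i phi_i X_{t+1-i}.
Substitute known values:
  E[X_{t+1} | ...] = (-0.487) * (-1) + (0.363) * (3)
                   = 1.5760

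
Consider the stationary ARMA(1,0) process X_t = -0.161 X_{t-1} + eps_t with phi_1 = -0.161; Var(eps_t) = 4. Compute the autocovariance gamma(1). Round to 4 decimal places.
\gamma(1) = -0.6611

Multiply the model equation by X_{t-k} and take expectations. With theta_0 = psi_0 = 1 and psi_j the MA(infinity) weights, this gives
  gamma(k) - sum_i phi_i gamma(k-i) = c_k,
  c_k = sigma^2 * sum_{j=k..q} theta_j psi_{j-k}   (c_k = 0 for k > q),
using gamma(-m) = gamma(m).
Pure AR (q = 0): c_0 = sigma^2 = 4, c_k = 0 for k >= 1.
Equations for k = 0 and k = 1 (AR order 1):
  gamma(0) = phi_1 gamma(1) + c_0
  gamma(1) = phi_1 gamma(0) + c_1
Substituting the second into the first: gamma(0) (1 - phi_1^2) = c_0 + phi_1 c_1, so
  gamma(0) = c_0 / (1 - phi_1^2) = 4 / (1 - (-0.161)^2) = 4 / 0.974079 = 4.106443.
  gamma(1) = phi_1 gamma(0) = (-0.161)(4.106443) = -0.661137.
Therefore gamma(1) = -0.6611 (to 4 decimal places).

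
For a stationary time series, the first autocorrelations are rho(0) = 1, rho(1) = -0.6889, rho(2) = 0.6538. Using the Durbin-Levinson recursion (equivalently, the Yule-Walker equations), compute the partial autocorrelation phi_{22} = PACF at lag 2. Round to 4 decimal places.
\phi_{22} = 0.3411

The PACF at lag k is phi_{kk}, the last component of the solution
to the Yule-Walker system G_k phi = r_k where
  (G_k)_{ij} = rho(|i - j|), (r_k)_i = rho(i), i,j = 1..k.
Equivalently, Durbin-Levinson gives phi_{kk} iteratively:
  phi_{11} = rho(1)
  phi_{kk} = [rho(k) - sum_{j=1..k-1} phi_{k-1,j} rho(k-j)]
            / [1 - sum_{j=1..k-1} phi_{k-1,j} rho(j)],
  phi_{k,j} = phi_{k-1,j} - phi_{kk} phi_{k-1,k-j},  j = 1..k-1.
Step k = 1:
  phi_11 = rho(1) = -0.6889.
Step k = 2:
  phi_22 = [rho(2) - phi_11 rho(1)] / [1 - phi_11 rho(1)] = [0.6538 - (-0.6889)(-0.6889)] / [1 - (-0.6889)(-0.6889)]
         = 0.17921679 / 0.52541679 = 0.3411.
Therefore phi_{22} = 0.3411.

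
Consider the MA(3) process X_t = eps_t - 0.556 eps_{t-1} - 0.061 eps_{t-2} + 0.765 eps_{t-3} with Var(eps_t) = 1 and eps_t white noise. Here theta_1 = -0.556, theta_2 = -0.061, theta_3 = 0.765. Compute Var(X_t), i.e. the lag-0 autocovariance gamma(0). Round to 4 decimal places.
\gamma(0) = 1.8981

For an MA(q) process X_t = eps_t + sum_i theta_i eps_{t-i} with
Var(eps_t) = sigma^2, the variance is
  gamma(0) = sigma^2 * (1 + sum_i theta_i^2).
  sum_i theta_i^2 = (-0.556)^2 + (-0.061)^2 + (0.765)^2 = 0.309136 + 0.003721 + 0.585225 = 0.898082.
  gamma(0) = 1 * (1 + 0.898082) = 1 * 1.898082 = 1.898082, which rounds to 1.8981.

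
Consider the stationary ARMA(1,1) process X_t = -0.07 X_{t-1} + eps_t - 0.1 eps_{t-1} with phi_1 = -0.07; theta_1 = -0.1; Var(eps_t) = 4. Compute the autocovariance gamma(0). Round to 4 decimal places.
\gamma(0) = 4.1162

Multiply the model equation by X_{t-k} and take expectations. With theta_0 = psi_0 = 1 and psi_j the MA(infinity) weights, this gives
  gamma(k) - sum_i phi_i gamma(k-i) = c_k,
  c_k = sigma^2 * sum_{j=k..q} theta_j psi_{j-k}   (c_k = 0 for k > q),
using gamma(-m) = gamma(m).
psi-weights needed (psi_j = theta_j + sum_i phi_i psi_{j-i}):
  psi_1 = theta_1 + phi_1 = -0.1 + (-0.07) = -0.17
Right-hand sides:
  c_0 = sigma^2 (1 + theta_1 psi_1) = 4 * (1 + (-0.1)(-0.17)) = 4 * 1.017 = 4.068
  c_1 = sigma^2 theta_1 = 4 * (-0.1) = -0.4
  c_2 = 0
Equations for k = 0 and k = 1 (AR order 1):
  gamma(0) = phi_1 gamma(1) + c_0
  gamma(1) = phi_1 gamma(0) + c_1
Substituting the second into the first: gamma(0) (1 - phi_1^2) = c_0 + phi_1 c_1, so
  gamma(0) = (c_0 + phi_1 c_1) / (1 - phi_1^2) = (4.068 + (-0.07)(-0.4)) / (1 - (-0.07)^2) = 4.096 / 0.9951 = 4.116169.
Therefore gamma(0) = 4.1162 (to 4 decimal places).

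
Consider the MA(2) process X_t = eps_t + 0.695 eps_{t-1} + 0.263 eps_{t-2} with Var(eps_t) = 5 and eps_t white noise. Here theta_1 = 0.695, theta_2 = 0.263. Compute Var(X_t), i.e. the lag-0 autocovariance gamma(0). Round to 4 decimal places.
\gamma(0) = 7.7610

For an MA(q) process X_t = eps_t + sum_i theta_i eps_{t-i} with
Var(eps_t) = sigma^2, the variance is
  gamma(0) = sigma^2 * (1 + sum_i theta_i^2).
  sum_i theta_i^2 = (0.695)^2 + (0.263)^2 = 0.483025 + 0.069169 = 0.552194.
  gamma(0) = 5 * (1 + 0.552194) = 5 * 1.552194 = 7.76097, which rounds to 7.7610.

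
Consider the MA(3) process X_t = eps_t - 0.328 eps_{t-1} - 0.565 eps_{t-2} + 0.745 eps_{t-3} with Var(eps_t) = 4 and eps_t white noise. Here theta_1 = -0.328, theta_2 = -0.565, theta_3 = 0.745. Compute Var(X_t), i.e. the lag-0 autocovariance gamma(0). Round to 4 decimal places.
\gamma(0) = 7.9273

For an MA(q) process X_t = eps_t + sum_i theta_i eps_{t-i} with
Var(eps_t) = sigma^2, the variance is
  gamma(0) = sigma^2 * (1 + sum_i theta_i^2).
  sum_i theta_i^2 = (-0.328)^2 + (-0.565)^2 + (0.745)^2 = 0.107584 + 0.319225 + 0.555025 = 0.981834.
  gamma(0) = 4 * (1 + 0.981834) = 4 * 1.981834 = 7.927336, which rounds to 7.9273.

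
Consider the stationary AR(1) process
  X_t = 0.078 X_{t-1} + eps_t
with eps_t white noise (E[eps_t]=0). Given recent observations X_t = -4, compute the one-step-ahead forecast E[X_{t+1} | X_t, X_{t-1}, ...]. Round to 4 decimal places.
E[X_{t+1} \mid \mathcal F_t] = -0.3120

For an AR(p) model X_t = c + sum_i phi_i X_{t-i} + eps_t, the
one-step-ahead conditional mean is
  E[X_{t+1} | X_t, ...] = c + sum_i phi_i X_{t+1-i}.
Substitute known values:
  E[X_{t+1} | ...] = (0.078) * (-4)
                   = -0.3120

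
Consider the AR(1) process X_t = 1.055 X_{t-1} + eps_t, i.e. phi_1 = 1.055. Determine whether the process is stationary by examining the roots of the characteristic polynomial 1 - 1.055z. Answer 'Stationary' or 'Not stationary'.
\text{Not stationary}

The AR(p) characteristic polynomial is P(z) = 1 - 1.055z.
Stationarity requires all roots to lie outside the unit circle, i.e. |z| > 1 for every root.
This is linear in z: 1 + (-1.055) z = 0  =>  z = -1/(-1.055) = 0.947867,  |z| = 0.947867.
Moduli of all roots: 0.9479.
All moduli strictly greater than 1? No.
Verdict: Not stationary.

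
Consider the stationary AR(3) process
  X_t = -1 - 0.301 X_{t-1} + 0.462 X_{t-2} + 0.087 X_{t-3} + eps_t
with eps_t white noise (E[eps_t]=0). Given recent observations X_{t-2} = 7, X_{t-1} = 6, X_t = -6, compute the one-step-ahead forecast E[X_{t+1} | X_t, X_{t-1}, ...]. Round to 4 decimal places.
E[X_{t+1} \mid \mathcal F_t] = 4.1870

For an AR(p) model X_t = c + sum_i phi_i X_{t-i} + eps_t, the
one-step-ahead conditional mean is
  E[X_{t+1} | X_t, ...] = c + sum_i phi_i X_{t+1-i}.
Substitute known values:
  E[X_{t+1} | ...] = -1 + (-0.301) * (-6) + (0.462) * (6) + (0.087) * (7)
                   = 4.1870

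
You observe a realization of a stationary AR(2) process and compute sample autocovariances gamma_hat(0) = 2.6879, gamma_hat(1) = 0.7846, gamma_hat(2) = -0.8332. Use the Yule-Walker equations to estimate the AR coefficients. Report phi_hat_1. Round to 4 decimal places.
\hat\phi_{1} = 0.4180

The Yule-Walker equations for an AR(p) process read, in matrix form,
  Gamma_p phi = r_p,   with   (Gamma_p)_{ij} = gamma(|i - j|),
                       (r_p)_i = gamma(i),   i,j = 1..p.
Substitute the sample gammas (Toeplitz matrix and right-hand side of size 2):
  Gamma_p = [[2.6879, 0.7846], [0.7846, 2.6879]]
  r_p     = [0.7846, -0.8332]
Written out:
  2.6879 phi_1 + 0.7846 phi_2 = 0.7846
  0.7846 phi_1 + 2.6879 phi_2 = -0.8332
Solve by Cramer's rule:
  det = gamma(0)^2 - gamma(1)^2 = (2.6879)^2 - (0.7846)^2 = 7.22480641 - 0.61559716 = 6.60920925
  phi_hat_1 = [gamma(1) gamma(0) - gamma(1) gamma(2)] / det = [(0.7846)(2.6879) - (0.7846)(-0.8332)] / 6.60920925 = 2.76265506 / 6.60920925 = 0.418
  phi_hat_2 = [gamma(0) gamma(2) - gamma(1)^2] / det = [(2.6879)(-0.8332) - (0.7846)^2] / 6.60920925 = -2.85515544 / 6.60920925 = -0.432
So phi_hat = [0.4180, -0.4320].
Therefore phi_hat_1 = 0.4180.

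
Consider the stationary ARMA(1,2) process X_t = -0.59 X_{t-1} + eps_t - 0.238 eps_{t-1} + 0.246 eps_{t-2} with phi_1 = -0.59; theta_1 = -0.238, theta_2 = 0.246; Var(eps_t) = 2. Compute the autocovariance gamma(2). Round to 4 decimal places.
\gamma(2) = 2.7629

Multiply the model equation by X_{t-k} and take expectations. With theta_0 = psi_0 = 1 and psi_j the MA(infinity) weights, this gives
  gamma(k) - sum_i phi_i gamma(k-i) = c_k,
  c_k = sigma^2 * sum_{j=k..q} theta_j psi_{j-k}   (c_k = 0 for k > q),
using gamma(-m) = gamma(m).
psi-weights needed (psi_j = theta_j + sum_i phi_i psi_{j-i}):
  psi_1 = theta_1 + phi_1 = -0.238 + (-0.59) = -0.828
  psi_2 = theta_2 + phi_1 psi_1 = 0.246 + (-0.59)(-0.828) = 0.73452
Right-hand sides:
  c_0 = sigma^2 (1 + theta_1 psi_1 + theta_2 psi_2) = 2 * (1 + (-0.238)(-0.828) + (0.246)(0.73452)) = 2 * 1.377756 = 2.755512
  c_1 = sigma^2 (theta_1 + theta_2 psi_1) = 2 * (-0.238 + (0.246)(-0.828)) = -0.883376
  c_2 = sigma^2 theta_2 = 2 * (0.246) = 0.492
Equations for k = 0 and k = 1 (AR order 1):
  gamma(0) = phi_1 gamma(1) + c_0
  gamma(1) = phi_1 gamma(0) + c_1
Substituting the second into the first: gamma(0) (1 - phi_1^2) = c_0 + phi_1 c_1, so
  gamma(0) = (c_0 + phi_1 c_1) / (1 - phi_1^2) = (2.755512 + (-0.59)(-0.883376)) / (1 - (-0.59)^2) = 3.276704 / 0.6519 = 5.02639.
  gamma(1) = phi_1 gamma(0) + c_1 = (-0.59)(5.02639) + (-0.883376) = -3.848946.
For k = 2: gamma(2) = phi_1 gamma(1) + c_2
  = (-0.59)(-3.848946) + (0.492) = 2.762878.
Therefore gamma(2) = 2.7629 (to 4 decimal places).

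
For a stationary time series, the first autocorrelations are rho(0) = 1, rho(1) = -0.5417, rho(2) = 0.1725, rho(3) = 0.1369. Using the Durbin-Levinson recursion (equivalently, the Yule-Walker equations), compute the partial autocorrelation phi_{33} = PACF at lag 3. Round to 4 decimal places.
\phi_{33} = 0.2240

The PACF at lag k is phi_{kk}, the last component of the solution
to the Yule-Walker system G_k phi = r_k where
  (G_k)_{ij} = rho(|i - j|), (r_k)_i = rho(i), i,j = 1..k.
Equivalently, Durbin-Levinson gives phi_{kk} iteratively:
  phi_{11} = rho(1)
  phi_{kk} = [rho(k) - sum_{j=1..k-1} phi_{k-1,j} rho(k-j)]
            / [1 - sum_{j=1..k-1} phi_{k-1,j} rho(j)],
  phi_{k,j} = phi_{k-1,j} - phi_{kk} phi_{k-1,k-j},  j = 1..k-1.
Step k = 1:
  phi_11 = rho(1) = -0.5417.
Step k = 2:
  phi_22 = [rho(2) - phi_11 rho(1)] / [1 - phi_11 rho(1)] = [0.1725 - (-0.5417)(-0.5417)] / [1 - (-0.5417)(-0.5417)]
         = -0.12093889 / 0.70656111 = -0.171166.
  Update: phi_21 = phi_11 - phi_22 phi_11 = -0.5417 - (-0.171166)(-0.5417) = -0.63442.
Step k = 3:
  phi_33 = [rho(3) - phi_21 rho(2) - phi_22 rho(1)] / [1 - phi_21 rho(1) - phi_22 rho(2)]
    numerator   = 0.1369 - (-0.63442)(0.1725) - (-0.171166)(-0.5417) = 0.15361716
    denominator = 1 - (-0.63442)(-0.5417) - (-0.171166)(0.1725) = 0.68586054
  phi_33 = 0.15361716 / 0.68586054 = 0.224.
Therefore phi_{33} = 0.2240.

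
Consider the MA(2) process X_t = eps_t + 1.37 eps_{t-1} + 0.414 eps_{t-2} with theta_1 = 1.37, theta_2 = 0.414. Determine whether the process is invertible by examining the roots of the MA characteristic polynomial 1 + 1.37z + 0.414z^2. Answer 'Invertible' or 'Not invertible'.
\text{Invertible}

The MA(q) characteristic polynomial is P(z) = 1 + 1.37z + 0.414z^2.
Invertibility requires all roots to lie outside the unit circle, i.e. |z| > 1 for every root.
Set 1 + (1.37) z + (0.414) z^2 = 0, i.e. a z^2 + b z + c = 0 with a = 0.414, b = 1.37, c = 1.
Discriminant D = b^2 - 4ac = (1.37)^2 - 4*(0.414)*1 = 1.8769 - (1.656) = 0.2209.
D >= 0, so the roots are real: z = (-b +/- sqrt(D)) / (2a) = (-1.37 +/- 0.47) / (0.828).
  z_1 = (-1.37 + 0.47) / (0.828) = -1.087,   |z_1| = 1.087.
  z_2 = (-1.37 - 0.47) / (0.828) = -2.2222,   |z_2| = 2.2222.
Moduli of all roots: 1.0870, 2.2222.
All moduli strictly greater than 1? Yes.
Verdict: Invertible.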